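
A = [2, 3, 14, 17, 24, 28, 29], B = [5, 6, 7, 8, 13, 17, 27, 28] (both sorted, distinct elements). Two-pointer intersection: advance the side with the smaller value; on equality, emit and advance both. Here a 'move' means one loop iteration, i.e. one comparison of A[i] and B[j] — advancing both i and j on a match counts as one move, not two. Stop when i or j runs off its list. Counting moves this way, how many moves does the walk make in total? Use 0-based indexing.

12 moves

[i=0,j=0] 2<5 → i++
[i=1,j=0] 3<5 → i++
[i=2,j=0] 14>5 → j++
[i=2,j=1] 14>6 → j++
[i=2,j=2] 14>7 → j++
[i=2,j=3] 14>8 → j++
[i=2,j=4] 14>13 → j++
[i=2,j=5] 14<17 → i++
[i=3,j=5] 17==17 emit → i++,j++
[i=4,j=6] 24<27 → i++
[i=5,j=6] 28>27 → j++
[i=5,j=7] 28==28 emit → i++,j++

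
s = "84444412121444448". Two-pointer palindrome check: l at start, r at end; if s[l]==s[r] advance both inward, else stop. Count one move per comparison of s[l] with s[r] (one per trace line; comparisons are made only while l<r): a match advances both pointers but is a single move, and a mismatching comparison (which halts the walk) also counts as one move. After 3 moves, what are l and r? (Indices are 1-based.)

l=4, r=14

l=1 r=17: '8'=='8', l++,r--
l=2 r=16: '4'=='4', l++,r--
l=3 r=15: '4'=='4', l++,r--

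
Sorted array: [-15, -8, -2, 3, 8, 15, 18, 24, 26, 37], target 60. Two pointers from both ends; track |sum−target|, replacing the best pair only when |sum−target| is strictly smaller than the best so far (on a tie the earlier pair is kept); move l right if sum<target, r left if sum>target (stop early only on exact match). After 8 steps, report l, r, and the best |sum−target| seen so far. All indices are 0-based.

l=7, r=8, best |Δ|=1

[0,9] -15+37=22 d=38 * → l++
[1,9] -8+37=29 d=31 * → l++
[2,9] -2+37=35 d=25 * → l++
[3,9] 3+37=40 d=20 * → l++
[4,9] 8+37=45 d=15 * → l++
[5,9] 15+37=52 d=8 * → l++
[6,9] 18+37=55 d=5 * → l++
[7,9] 24+37=61 d=1 * → r--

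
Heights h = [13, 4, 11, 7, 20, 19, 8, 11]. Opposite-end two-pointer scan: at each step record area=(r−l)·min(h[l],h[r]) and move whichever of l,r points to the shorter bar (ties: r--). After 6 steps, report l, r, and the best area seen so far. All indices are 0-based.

l=4, r=5, best area=77

l=0 r=7: min(13,11)*7=77 best=77 *, r--
l=0 r=6: min(13,8)*6=48 best=77, r--
l=0 r=5: min(13,19)*5=65 best=77, l++
l=1 r=5: min(4,19)*4=16 best=77, l++
l=2 r=5: min(11,19)*3=33 best=77, l++
l=3 r=5: min(7,19)*2=14 best=77, l++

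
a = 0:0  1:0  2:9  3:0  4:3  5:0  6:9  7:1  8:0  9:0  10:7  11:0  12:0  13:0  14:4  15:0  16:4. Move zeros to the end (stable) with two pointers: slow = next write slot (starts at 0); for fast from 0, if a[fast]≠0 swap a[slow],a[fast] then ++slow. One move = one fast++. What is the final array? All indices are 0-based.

[9, 3, 9, 1, 7, 4, 4, 0, 0, 0, 0, 0, 0, 0, 0, 0, 0]

slow=0 fast=0: a[fast]=0, fast++
slow=0 fast=1: a[fast]=0, fast++
slow=0 fast=2: a[fast]=9≠0 swap→a[0]=9, slow++,fast++
slow=1 fast=3: a[fast]=0, fast++
slow=1 fast=4: a[fast]=3≠0 swap→a[1]=3, slow++,fast++
slow=2 fast=5: a[fast]=0, fast++
slow=2 fast=6: a[fast]=9≠0 swap→a[2]=9, slow++,fast++
slow=3 fast=7: a[fast]=1≠0 swap→a[3]=1, slow++,fast++
slow=4 fast=8: a[fast]=0, fast++
slow=4 fast=9: a[fast]=0, fast++
slow=4 fast=10: a[fast]=7≠0 swap→a[4]=7, slow++,fast++
slow=5 fast=11: a[fast]=0, fast++
slow=5 fast=12: a[fast]=0, fast++
slow=5 fast=13: a[fast]=0, fast++
slow=5 fast=14: a[fast]=4≠0 swap→a[5]=4, slow++,fast++
slow=6 fast=15: a[fast]=0, fast++
slow=6 fast=16: a[fast]=4≠0 swap→a[6]=4, slow++,fast++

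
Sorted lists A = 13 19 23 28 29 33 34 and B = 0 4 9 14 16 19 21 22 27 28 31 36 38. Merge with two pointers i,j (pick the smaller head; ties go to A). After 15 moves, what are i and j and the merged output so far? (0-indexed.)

[i=0,j=0] A[i]=13>B[j]=0 take 0 → j++
[i=0,j=1] A[i]=13>B[j]=4 take 4 → j++
[i=0,j=2] A[i]=13>B[j]=9 take 9 → j++
[i=0,j=3] A[i]=13<=B[j]=14 take 13 → i++
[i=1,j=3] A[i]=19>B[j]=14 take 14 → j++
[i=1,j=4] A[i]=19>B[j]=16 take 16 → j++
[i=1,j=5] A[i]=19<=B[j]=19 take 19 → i++
[i=2,j=5] A[i]=23>B[j]=19 take 19 → j++
[i=2,j=6] A[i]=23>B[j]=21 take 21 → j++
[i=2,j=7] A[i]=23>B[j]=22 take 22 → j++
[i=2,j=8] A[i]=23<=B[j]=27 take 23 → i++
[i=3,j=8] A[i]=28>B[j]=27 take 27 → j++
[i=3,j=9] A[i]=28<=B[j]=28 take 28 → i++
[i=4,j=9] A[i]=29>B[j]=28 take 28 → j++
[i=4,j=10] A[i]=29<=B[j]=31 take 29 → i++

i=5, j=10, merged so far=[0, 4, 9, 13, 14, 16, 19, 19, 21, 22, 23, 27, 28, 28, 29]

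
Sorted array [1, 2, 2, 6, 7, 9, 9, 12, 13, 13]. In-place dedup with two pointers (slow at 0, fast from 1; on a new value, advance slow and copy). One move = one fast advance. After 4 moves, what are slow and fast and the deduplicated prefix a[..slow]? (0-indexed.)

slow=3, fast=5, prefix=[1, 2, 6, 7]

(s=0,f=1) a[fast]=2≠a[slow]=1 write a[1]=2 → slow++,fast++
(s=1,f=2) a[fast]=2=a[slow] dup → fast++
(s=1,f=3) a[fast]=6≠a[slow]=2 write a[2]=6 → slow++,fast++
(s=2,f=4) a[fast]=7≠a[slow]=6 write a[3]=7 → slow++,fast++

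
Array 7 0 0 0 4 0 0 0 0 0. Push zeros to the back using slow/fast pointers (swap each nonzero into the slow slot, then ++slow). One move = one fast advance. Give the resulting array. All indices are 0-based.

[7, 4, 0, 0, 0, 0, 0, 0, 0, 0]

(s=0,f=0) a[fast]=7≠0 swap→a[0]=7 → slow++,fast++
(s=1,f=1) a[fast]=0 → fast++
(s=1,f=2) a[fast]=0 → fast++
(s=1,f=3) a[fast]=0 → fast++
(s=1,f=4) a[fast]=4≠0 swap→a[1]=4 → slow++,fast++
(s=2,f=5) a[fast]=0 → fast++
(s=2,f=6) a[fast]=0 → fast++
(s=2,f=7) a[fast]=0 → fast++
(s=2,f=8) a[fast]=0 → fast++
(s=2,f=9) a[fast]=0 → fast++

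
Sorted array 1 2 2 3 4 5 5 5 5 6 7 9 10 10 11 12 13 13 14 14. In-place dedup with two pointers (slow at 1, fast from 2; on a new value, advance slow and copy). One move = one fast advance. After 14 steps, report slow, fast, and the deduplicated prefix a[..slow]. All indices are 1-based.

slow=1 fast=2: a[fast]=2≠a[slow]=1 write a[2]=2, slow++,fast++
slow=2 fast=3: a[fast]=2=a[slow] dup, fast++
slow=2 fast=4: a[fast]=3≠a[slow]=2 write a[3]=3, slow++,fast++
slow=3 fast=5: a[fast]=4≠a[slow]=3 write a[4]=4, slow++,fast++
slow=4 fast=6: a[fast]=5≠a[slow]=4 write a[5]=5, slow++,fast++
slow=5 fast=7: a[fast]=5=a[slow] dup, fast++
slow=5 fast=8: a[fast]=5=a[slow] dup, fast++
slow=5 fast=9: a[fast]=5=a[slow] dup, fast++
slow=5 fast=10: a[fast]=6≠a[slow]=5 write a[6]=6, slow++,fast++
slow=6 fast=11: a[fast]=7≠a[slow]=6 write a[7]=7, slow++,fast++
slow=7 fast=12: a[fast]=9≠a[slow]=7 write a[8]=9, slow++,fast++
slow=8 fast=13: a[fast]=10≠a[slow]=9 write a[9]=10, slow++,fast++
slow=9 fast=14: a[fast]=10=a[slow] dup, fast++
slow=9 fast=15: a[fast]=11≠a[slow]=10 write a[10]=11, slow++,fast++

slow=10, fast=16, prefix=[1, 2, 3, 4, 5, 6, 7, 9, 10, 11]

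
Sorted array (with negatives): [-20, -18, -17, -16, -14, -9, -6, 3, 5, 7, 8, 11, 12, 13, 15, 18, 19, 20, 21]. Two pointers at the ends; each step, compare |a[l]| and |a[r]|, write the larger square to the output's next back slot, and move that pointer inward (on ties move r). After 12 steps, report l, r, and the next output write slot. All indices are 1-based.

l=1 r=19: |-20|<=|21| out[19]=441, r--
l=1 r=18: |-20|<=|20| out[18]=400, r--
l=1 r=17: |-20|>|19| out[17]=400, l++
l=2 r=17: |-18|<=|19| out[16]=361, r--
l=2 r=16: |-18|<=|18| out[15]=324, r--
l=2 r=15: |-18|>|15| out[14]=324, l++
l=3 r=15: |-17|>|15| out[13]=289, l++
l=4 r=15: |-16|>|15| out[12]=256, l++
l=5 r=15: |-14|<=|15| out[11]=225, r--
l=5 r=14: |-14|>|13| out[10]=196, l++
l=6 r=14: |-9|<=|13| out[9]=169, r--
l=6 r=13: |-9|<=|12| out[8]=144, r--

l=6, r=12, next write slot=7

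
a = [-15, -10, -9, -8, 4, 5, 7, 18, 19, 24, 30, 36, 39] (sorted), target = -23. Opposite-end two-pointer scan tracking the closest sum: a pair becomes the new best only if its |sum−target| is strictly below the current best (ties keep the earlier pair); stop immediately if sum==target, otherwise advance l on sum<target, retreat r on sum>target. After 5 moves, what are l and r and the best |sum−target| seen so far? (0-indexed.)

l=0, r=7, best |Δ|=27

l=0 r=12: -15+39=24 d=47 *, r--
l=0 r=11: -15+36=21 d=44 *, r--
l=0 r=10: -15+30=15 d=38 *, r--
l=0 r=9: -15+24=9 d=32 *, r--
l=0 r=8: -15+19=4 d=27 *, r--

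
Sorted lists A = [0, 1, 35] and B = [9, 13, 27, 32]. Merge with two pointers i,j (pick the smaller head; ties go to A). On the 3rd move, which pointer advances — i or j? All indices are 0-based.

j

i=0 j=0: A[i]=0<=B[j]=9 take 0, i++
i=1 j=0: A[i]=1<=B[j]=9 take 1, i++
i=2 j=0: A[i]=35>B[j]=9 take 9, j++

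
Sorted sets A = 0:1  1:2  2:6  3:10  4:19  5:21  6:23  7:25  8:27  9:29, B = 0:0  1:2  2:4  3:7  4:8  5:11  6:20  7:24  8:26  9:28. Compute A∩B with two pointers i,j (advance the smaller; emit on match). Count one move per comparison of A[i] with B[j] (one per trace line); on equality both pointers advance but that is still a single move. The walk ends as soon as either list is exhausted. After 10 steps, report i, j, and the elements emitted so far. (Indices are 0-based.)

i=5, j=6, emitted=[2]

[i=0,j=0] 1>0 → j++
[i=0,j=1] 1<2 → i++
[i=1,j=1] 2==2 emit → i++,j++
[i=2,j=2] 6>4 → j++
[i=2,j=3] 6<7 → i++
[i=3,j=3] 10>7 → j++
[i=3,j=4] 10>8 → j++
[i=3,j=5] 10<11 → i++
[i=4,j=5] 19>11 → j++
[i=4,j=6] 19<20 → i++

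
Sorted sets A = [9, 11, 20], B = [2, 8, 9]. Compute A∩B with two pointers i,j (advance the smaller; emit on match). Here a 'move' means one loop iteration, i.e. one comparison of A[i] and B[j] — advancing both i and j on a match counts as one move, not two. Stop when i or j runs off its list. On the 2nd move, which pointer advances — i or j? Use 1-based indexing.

j

[i=1,j=1] 9>2 → j++
[i=1,j=2] 9>8 → j++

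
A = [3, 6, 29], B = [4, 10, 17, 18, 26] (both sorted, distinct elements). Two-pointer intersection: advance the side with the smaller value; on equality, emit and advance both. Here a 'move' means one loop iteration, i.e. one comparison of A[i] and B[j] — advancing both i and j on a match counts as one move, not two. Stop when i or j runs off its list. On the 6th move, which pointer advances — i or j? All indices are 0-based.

j

i=0 j=0: 3<4, i++
i=1 j=0: 6>4, j++
i=1 j=1: 6<10, i++
i=2 j=1: 29>10, j++
i=2 j=2: 29>17, j++
i=2 j=3: 29>18, j++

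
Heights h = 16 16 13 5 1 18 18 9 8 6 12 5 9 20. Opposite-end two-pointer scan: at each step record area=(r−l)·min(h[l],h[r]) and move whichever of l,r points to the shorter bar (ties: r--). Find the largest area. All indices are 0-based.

max area = 208

[0,13] min(16,20)*13=208 best=208 * → l++
[1,13] min(16,20)*12=192 best=208 → l++
[2,13] min(13,20)*11=143 best=208 → l++
[3,13] min(5,20)*10=50 best=208 → l++
[4,13] min(1,20)*9=9 best=208 → l++
[5,13] min(18,20)*8=144 best=208 → l++
[6,13] min(18,20)*7=126 best=208 → l++
[7,13] min(9,20)*6=54 best=208 → l++
[8,13] min(8,20)*5=40 best=208 → l++
[9,13] min(6,20)*4=24 best=208 → l++
[10,13] min(12,20)*3=36 best=208 → l++
[11,13] min(5,20)*2=10 best=208 → l++
[12,13] min(9,20)*1=9 best=208 → l++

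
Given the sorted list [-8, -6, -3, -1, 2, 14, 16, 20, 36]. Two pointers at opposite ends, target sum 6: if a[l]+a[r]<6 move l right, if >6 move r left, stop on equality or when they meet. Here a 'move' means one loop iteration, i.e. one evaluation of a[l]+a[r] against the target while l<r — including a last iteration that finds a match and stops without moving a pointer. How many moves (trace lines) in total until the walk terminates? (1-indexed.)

[1,9] -8+36=28 >6 → r--
[1,8] -8+20=12 >6 → r--
[1,7] -8+16=8 >6 → r--
[1,6] -8+14=6 → found

4 moves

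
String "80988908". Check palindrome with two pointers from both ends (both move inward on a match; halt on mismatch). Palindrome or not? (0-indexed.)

palindrome

l=0 r=7: '8'=='8', l++,r--
l=1 r=6: '0'=='0', l++,r--
l=2 r=5: '9'=='9', l++,r--
l=3 r=4: '8'=='8', l++,r--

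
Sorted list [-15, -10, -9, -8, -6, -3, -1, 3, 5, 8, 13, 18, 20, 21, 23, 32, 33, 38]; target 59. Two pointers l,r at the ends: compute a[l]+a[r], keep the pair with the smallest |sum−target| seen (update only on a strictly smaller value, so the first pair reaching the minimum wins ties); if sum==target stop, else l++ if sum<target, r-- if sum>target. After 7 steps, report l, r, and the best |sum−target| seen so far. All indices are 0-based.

[0,17] -15+38=23 d=36 * → l++
[1,17] -10+38=28 d=31 * → l++
[2,17] -9+38=29 d=30 * → l++
[3,17] -8+38=30 d=29 * → l++
[4,17] -6+38=32 d=27 * → l++
[5,17] -3+38=35 d=24 * → l++
[6,17] -1+38=37 d=22 * → l++

l=7, r=17, best |Δ|=22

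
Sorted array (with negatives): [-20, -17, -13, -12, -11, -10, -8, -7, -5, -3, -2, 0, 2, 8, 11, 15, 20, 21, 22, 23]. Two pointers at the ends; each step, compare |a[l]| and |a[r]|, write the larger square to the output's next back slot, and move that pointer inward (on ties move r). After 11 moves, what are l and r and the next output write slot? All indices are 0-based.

l=5, r=13, next write slot=8

l=0 r=19: |-20|<=|23| out[19]=529, r--
l=0 r=18: |-20|<=|22| out[18]=484, r--
l=0 r=17: |-20|<=|21| out[17]=441, r--
l=0 r=16: |-20|<=|20| out[16]=400, r--
l=0 r=15: |-20|>|15| out[15]=400, l++
l=1 r=15: |-17|>|15| out[14]=289, l++
l=2 r=15: |-13|<=|15| out[13]=225, r--
l=2 r=14: |-13|>|11| out[12]=169, l++
l=3 r=14: |-12|>|11| out[11]=144, l++
l=4 r=14: |-11|<=|11| out[10]=121, r--
l=4 r=13: |-11|>|8| out[9]=121, l++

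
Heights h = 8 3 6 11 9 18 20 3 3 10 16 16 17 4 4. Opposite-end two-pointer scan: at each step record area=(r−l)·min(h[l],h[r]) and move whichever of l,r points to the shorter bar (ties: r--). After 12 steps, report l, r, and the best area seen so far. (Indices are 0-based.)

l=5, r=7, best area=119

l=0 r=14: min(8,4)*14=56 best=56 *, r--
l=0 r=13: min(8,4)*13=52 best=56, r--
l=0 r=12: min(8,17)*12=96 best=96 *, l++
l=1 r=12: min(3,17)*11=33 best=96, l++
l=2 r=12: min(6,17)*10=60 best=96, l++
l=3 r=12: min(11,17)*9=99 best=99 *, l++
l=4 r=12: min(9,17)*8=72 best=99, l++
l=5 r=12: min(18,17)*7=119 best=119 *, r--
l=5 r=11: min(18,16)*6=96 best=119, r--
l=5 r=10: min(18,16)*5=80 best=119, r--
l=5 r=9: min(18,10)*4=40 best=119, r--
l=5 r=8: min(18,3)*3=9 best=119, r--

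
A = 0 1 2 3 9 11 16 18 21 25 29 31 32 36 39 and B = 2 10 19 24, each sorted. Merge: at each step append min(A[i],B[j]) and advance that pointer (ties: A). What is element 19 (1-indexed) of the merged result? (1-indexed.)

i=1 j=1: A[i]=0<=B[j]=2 take 0, i++
i=2 j=1: A[i]=1<=B[j]=2 take 1, i++
i=3 j=1: A[i]=2<=B[j]=2 take 2, i++
i=4 j=1: A[i]=3>B[j]=2 take 2, j++
i=4 j=2: A[i]=3<=B[j]=10 take 3, i++
i=5 j=2: A[i]=9<=B[j]=10 take 9, i++
i=6 j=2: A[i]=11>B[j]=10 take 10, j++
i=6 j=3: A[i]=11<=B[j]=19 take 11, i++
i=7 j=3: A[i]=16<=B[j]=19 take 16, i++
i=8 j=3: A[i]=18<=B[j]=19 take 18, i++
i=9 j=3: A[i]=21>B[j]=19 take 19, j++
i=9 j=4: A[i]=21<=B[j]=24 take 21, i++
i=10 j=4: A[i]=25>B[j]=24 take 24, j++
i=10 j=5: B done, take A[i]=25, i++
i=11 j=5: B done, take A[i]=29, i++
i=12 j=5: B done, take A[i]=31, i++
i=13 j=5: B done, take A[i]=32, i++
i=14 j=5: B done, take A[i]=36, i++
i=15 j=5: B done, take A[i]=39, i++

merged[19] = 39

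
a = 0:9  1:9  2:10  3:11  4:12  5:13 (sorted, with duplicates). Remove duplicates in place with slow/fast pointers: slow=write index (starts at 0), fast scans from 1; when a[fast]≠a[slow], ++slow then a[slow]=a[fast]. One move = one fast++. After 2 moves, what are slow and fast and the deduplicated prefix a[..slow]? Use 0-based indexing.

slow=1, fast=3, prefix=[9, 10]

slow=0 fast=1: a[fast]=9=a[slow] dup, fast++
slow=0 fast=2: a[fast]=10≠a[slow]=9 write a[1]=10, slow++,fast++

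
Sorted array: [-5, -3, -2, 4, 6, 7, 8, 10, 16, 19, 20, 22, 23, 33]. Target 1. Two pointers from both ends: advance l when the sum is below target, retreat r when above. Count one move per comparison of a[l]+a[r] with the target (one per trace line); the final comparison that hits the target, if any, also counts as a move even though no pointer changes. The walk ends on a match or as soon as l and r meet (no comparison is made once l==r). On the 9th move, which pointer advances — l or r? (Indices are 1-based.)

l=1 r=14: -5+33=28 >1, r--
l=1 r=13: -5+23=18 >1, r--
l=1 r=12: -5+22=17 >1, r--
l=1 r=11: -5+20=15 >1, r--
l=1 r=10: -5+19=14 >1, r--
l=1 r=9: -5+16=11 >1, r--
l=1 r=8: -5+10=5 >1, r--
l=1 r=7: -5+8=3 >1, r--
l=1 r=6: -5+7=2 >1, r--

r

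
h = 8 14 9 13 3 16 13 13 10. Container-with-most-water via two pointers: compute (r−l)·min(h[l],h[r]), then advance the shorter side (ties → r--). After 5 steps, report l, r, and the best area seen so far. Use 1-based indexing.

[1,9] min(8,10)*8=64 best=64 * → l++
[2,9] min(14,10)*7=70 best=70 * → r--
[2,8] min(14,13)*6=78 best=78 * → r--
[2,7] min(14,13)*5=65 best=78 → r--
[2,6] min(14,16)*4=56 best=78 → l++

l=3, r=6, best area=78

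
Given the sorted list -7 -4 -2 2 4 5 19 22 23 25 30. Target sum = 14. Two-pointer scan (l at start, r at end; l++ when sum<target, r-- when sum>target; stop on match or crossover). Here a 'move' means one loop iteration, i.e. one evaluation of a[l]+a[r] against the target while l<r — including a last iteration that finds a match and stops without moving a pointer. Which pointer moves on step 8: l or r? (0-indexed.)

l

l=0 r=10: -7+30=23 >14, r--
l=0 r=9: -7+25=18 >14, r--
l=0 r=8: -7+23=16 >14, r--
l=0 r=7: -7+22=15 >14, r--
l=0 r=6: -7+19=12 <14, l++
l=1 r=6: -4+19=15 >14, r--
l=1 r=5: -4+5=1 <14, l++
l=2 r=5: -2+5=3 <14, l++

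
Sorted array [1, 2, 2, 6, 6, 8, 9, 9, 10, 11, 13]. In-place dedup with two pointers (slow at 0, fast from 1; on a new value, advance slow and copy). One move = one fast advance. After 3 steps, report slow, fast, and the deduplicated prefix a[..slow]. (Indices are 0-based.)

slow=2, fast=4, prefix=[1, 2, 6]

(s=0,f=1) a[fast]=2≠a[slow]=1 write a[1]=2 → slow++,fast++
(s=1,f=2) a[fast]=2=a[slow] dup → fast++
(s=1,f=3) a[fast]=6≠a[slow]=2 write a[2]=6 → slow++,fast++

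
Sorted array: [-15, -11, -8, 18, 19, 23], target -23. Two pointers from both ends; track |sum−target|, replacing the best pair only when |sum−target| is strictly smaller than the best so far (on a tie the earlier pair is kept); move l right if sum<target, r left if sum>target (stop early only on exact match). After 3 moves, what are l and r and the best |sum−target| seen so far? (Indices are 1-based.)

l=1, r=3, best |Δ|=26

[1,6] -15+23=8 d=31 * → r--
[1,5] -15+19=4 d=27 * → r--
[1,4] -15+18=3 d=26 * → r--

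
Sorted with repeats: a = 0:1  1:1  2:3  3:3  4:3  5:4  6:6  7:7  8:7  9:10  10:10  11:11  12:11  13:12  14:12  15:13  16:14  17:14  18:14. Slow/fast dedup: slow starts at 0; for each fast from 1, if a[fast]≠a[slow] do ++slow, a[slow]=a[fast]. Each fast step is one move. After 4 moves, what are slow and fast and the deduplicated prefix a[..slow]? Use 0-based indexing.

slow=1, fast=5, prefix=[1, 3]

(s=0,f=1) a[fast]=1=a[slow] dup → fast++
(s=0,f=2) a[fast]=3≠a[slow]=1 write a[1]=3 → slow++,fast++
(s=1,f=3) a[fast]=3=a[slow] dup → fast++
(s=1,f=4) a[fast]=3=a[slow] dup → fast++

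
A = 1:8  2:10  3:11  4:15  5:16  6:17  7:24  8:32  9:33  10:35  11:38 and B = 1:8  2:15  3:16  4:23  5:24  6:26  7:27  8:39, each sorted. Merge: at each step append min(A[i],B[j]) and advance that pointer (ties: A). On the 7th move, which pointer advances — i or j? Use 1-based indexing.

i

i=1 j=1: A[i]=8<=B[j]=8 take 8, i++
i=2 j=1: A[i]=10>B[j]=8 take 8, j++
i=2 j=2: A[i]=10<=B[j]=15 take 10, i++
i=3 j=2: A[i]=11<=B[j]=15 take 11, i++
i=4 j=2: A[i]=15<=B[j]=15 take 15, i++
i=5 j=2: A[i]=16>B[j]=15 take 15, j++
i=5 j=3: A[i]=16<=B[j]=16 take 16, i++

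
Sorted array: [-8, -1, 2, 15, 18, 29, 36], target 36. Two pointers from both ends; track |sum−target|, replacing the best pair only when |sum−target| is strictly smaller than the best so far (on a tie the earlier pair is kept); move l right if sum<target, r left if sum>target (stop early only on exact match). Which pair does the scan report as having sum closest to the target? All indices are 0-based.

[0,6] -8+36=28 d=8 * → l++
[1,6] -1+36=35 d=1 * → l++
[2,6] 2+36=38 d=2 → r--
[2,5] 2+29=31 d=5 → l++
[3,5] 15+29=44 d=8 → r--
[3,4] 15+18=33 d=3 → l++

pair (-1, 36) with sum 35 (|Δ|=1)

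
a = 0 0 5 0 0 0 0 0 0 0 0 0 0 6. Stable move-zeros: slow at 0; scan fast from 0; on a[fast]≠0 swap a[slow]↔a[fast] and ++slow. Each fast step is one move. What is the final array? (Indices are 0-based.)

[5, 6, 0, 0, 0, 0, 0, 0, 0, 0, 0, 0, 0, 0]

(s=0,f=0) a[fast]=0 → fast++
(s=0,f=1) a[fast]=0 → fast++
(s=0,f=2) a[fast]=5≠0 swap→a[0]=5 → slow++,fast++
(s=1,f=3) a[fast]=0 → fast++
(s=1,f=4) a[fast]=0 → fast++
(s=1,f=5) a[fast]=0 → fast++
(s=1,f=6) a[fast]=0 → fast++
(s=1,f=7) a[fast]=0 → fast++
(s=1,f=8) a[fast]=0 → fast++
(s=1,f=9) a[fast]=0 → fast++
(s=1,f=10) a[fast]=0 → fast++
(s=1,f=11) a[fast]=0 → fast++
(s=1,f=12) a[fast]=0 → fast++
(s=1,f=13) a[fast]=6≠0 swap→a[1]=6 → slow++,fast++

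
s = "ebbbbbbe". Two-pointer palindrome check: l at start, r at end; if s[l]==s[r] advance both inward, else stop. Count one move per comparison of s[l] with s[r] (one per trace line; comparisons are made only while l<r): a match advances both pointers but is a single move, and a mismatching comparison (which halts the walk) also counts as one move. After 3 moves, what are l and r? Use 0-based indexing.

l=3, r=4

l=0 r=7: 'e'=='e', l++,r--
l=1 r=6: 'b'=='b', l++,r--
l=2 r=5: 'b'=='b', l++,r--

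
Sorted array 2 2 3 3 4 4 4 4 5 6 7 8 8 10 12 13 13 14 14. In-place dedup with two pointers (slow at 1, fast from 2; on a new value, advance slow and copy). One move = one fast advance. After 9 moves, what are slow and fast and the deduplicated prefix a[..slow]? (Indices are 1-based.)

slow=5, fast=11, prefix=[2, 3, 4, 5, 6]

slow=1 fast=2: a[fast]=2=a[slow] dup, fast++
slow=1 fast=3: a[fast]=3≠a[slow]=2 write a[2]=3, slow++,fast++
slow=2 fast=4: a[fast]=3=a[slow] dup, fast++
slow=2 fast=5: a[fast]=4≠a[slow]=3 write a[3]=4, slow++,fast++
slow=3 fast=6: a[fast]=4=a[slow] dup, fast++
slow=3 fast=7: a[fast]=4=a[slow] dup, fast++
slow=3 fast=8: a[fast]=4=a[slow] dup, fast++
slow=3 fast=9: a[fast]=5≠a[slow]=4 write a[4]=5, slow++,fast++
slow=4 fast=10: a[fast]=6≠a[slow]=5 write a[5]=6, slow++,fast++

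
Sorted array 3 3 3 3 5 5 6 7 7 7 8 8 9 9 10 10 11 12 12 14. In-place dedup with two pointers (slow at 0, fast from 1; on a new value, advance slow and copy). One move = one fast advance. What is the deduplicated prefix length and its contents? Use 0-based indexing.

length 10; prefix = [3, 5, 6, 7, 8, 9, 10, 11, 12, 14]

(s=0,f=1) a[fast]=3=a[slow] dup → fast++
(s=0,f=2) a[fast]=3=a[slow] dup → fast++
(s=0,f=3) a[fast]=3=a[slow] dup → fast++
(s=0,f=4) a[fast]=5≠a[slow]=3 write a[1]=5 → slow++,fast++
(s=1,f=5) a[fast]=5=a[slow] dup → fast++
(s=1,f=6) a[fast]=6≠a[slow]=5 write a[2]=6 → slow++,fast++
(s=2,f=7) a[fast]=7≠a[slow]=6 write a[3]=7 → slow++,fast++
(s=3,f=8) a[fast]=7=a[slow] dup → fast++
(s=3,f=9) a[fast]=7=a[slow] dup → fast++
(s=3,f=10) a[fast]=8≠a[slow]=7 write a[4]=8 → slow++,fast++
(s=4,f=11) a[fast]=8=a[slow] dup → fast++
(s=4,f=12) a[fast]=9≠a[slow]=8 write a[5]=9 → slow++,fast++
(s=5,f=13) a[fast]=9=a[slow] dup → fast++
(s=5,f=14) a[fast]=10≠a[slow]=9 write a[6]=10 → slow++,fast++
(s=6,f=15) a[fast]=10=a[slow] dup → fast++
(s=6,f=16) a[fast]=11≠a[slow]=10 write a[7]=11 → slow++,fast++
(s=7,f=17) a[fast]=12≠a[slow]=11 write a[8]=12 → slow++,fast++
(s=8,f=18) a[fast]=12=a[slow] dup → fast++
(s=8,f=19) a[fast]=14≠a[slow]=12 write a[9]=14 → slow++,fast++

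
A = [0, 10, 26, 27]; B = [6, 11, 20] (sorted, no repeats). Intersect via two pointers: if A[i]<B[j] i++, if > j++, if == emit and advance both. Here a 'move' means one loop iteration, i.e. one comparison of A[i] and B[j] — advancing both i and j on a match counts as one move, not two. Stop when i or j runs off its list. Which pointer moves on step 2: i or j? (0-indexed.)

i=0 j=0: 0<6, i++
i=1 j=0: 10>6, j++

j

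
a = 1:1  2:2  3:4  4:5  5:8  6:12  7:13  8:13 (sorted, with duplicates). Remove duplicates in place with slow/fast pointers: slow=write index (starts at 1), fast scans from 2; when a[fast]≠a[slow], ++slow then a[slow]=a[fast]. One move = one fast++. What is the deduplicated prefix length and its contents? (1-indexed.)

length 7; prefix = [1, 2, 4, 5, 8, 12, 13]

slow=1 fast=2: a[fast]=2≠a[slow]=1 write a[2]=2, slow++,fast++
slow=2 fast=3: a[fast]=4≠a[slow]=2 write a[3]=4, slow++,fast++
slow=3 fast=4: a[fast]=5≠a[slow]=4 write a[4]=5, slow++,fast++
slow=4 fast=5: a[fast]=8≠a[slow]=5 write a[5]=8, slow++,fast++
slow=5 fast=6: a[fast]=12≠a[slow]=8 write a[6]=12, slow++,fast++
slow=6 fast=7: a[fast]=13≠a[slow]=12 write a[7]=13, slow++,fast++
slow=7 fast=8: a[fast]=13=a[slow] dup, fast++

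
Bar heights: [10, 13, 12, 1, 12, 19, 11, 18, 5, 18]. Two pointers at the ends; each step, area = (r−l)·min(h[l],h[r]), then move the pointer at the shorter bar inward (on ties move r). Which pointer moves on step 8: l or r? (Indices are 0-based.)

[0,9] min(10,18)*9=90 best=90 * → l++
[1,9] min(13,18)*8=104 best=104 * → l++
[2,9] min(12,18)*7=84 best=104 → l++
[3,9] min(1,18)*6=6 best=104 → l++
[4,9] min(12,18)*5=60 best=104 → l++
[5,9] min(19,18)*4=72 best=104 → r--
[5,8] min(19,5)*3=15 best=104 → r--
[5,7] min(19,18)*2=36 best=104 → r--

r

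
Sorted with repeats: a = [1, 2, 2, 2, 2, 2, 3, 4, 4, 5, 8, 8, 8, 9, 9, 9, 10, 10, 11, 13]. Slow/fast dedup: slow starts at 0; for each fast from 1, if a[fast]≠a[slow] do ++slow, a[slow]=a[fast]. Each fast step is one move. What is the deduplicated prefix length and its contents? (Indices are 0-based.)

(s=0,f=1) a[fast]=2≠a[slow]=1 write a[1]=2 → slow++,fast++
(s=1,f=2) a[fast]=2=a[slow] dup → fast++
(s=1,f=3) a[fast]=2=a[slow] dup → fast++
(s=1,f=4) a[fast]=2=a[slow] dup → fast++
(s=1,f=5) a[fast]=2=a[slow] dup → fast++
(s=1,f=6) a[fast]=3≠a[slow]=2 write a[2]=3 → slow++,fast++
(s=2,f=7) a[fast]=4≠a[slow]=3 write a[3]=4 → slow++,fast++
(s=3,f=8) a[fast]=4=a[slow] dup → fast++
(s=3,f=9) a[fast]=5≠a[slow]=4 write a[4]=5 → slow++,fast++
(s=4,f=10) a[fast]=8≠a[slow]=5 write a[5]=8 → slow++,fast++
(s=5,f=11) a[fast]=8=a[slow] dup → fast++
(s=5,f=12) a[fast]=8=a[slow] dup → fast++
(s=5,f=13) a[fast]=9≠a[slow]=8 write a[6]=9 → slow++,fast++
(s=6,f=14) a[fast]=9=a[slow] dup → fast++
(s=6,f=15) a[fast]=9=a[slow] dup → fast++
(s=6,f=16) a[fast]=10≠a[slow]=9 write a[7]=10 → slow++,fast++
(s=7,f=17) a[fast]=10=a[slow] dup → fast++
(s=7,f=18) a[fast]=11≠a[slow]=10 write a[8]=11 → slow++,fast++
(s=8,f=19) a[fast]=13≠a[slow]=11 write a[9]=13 → slow++,fast++

length 10; prefix = [1, 2, 3, 4, 5, 8, 9, 10, 11, 13]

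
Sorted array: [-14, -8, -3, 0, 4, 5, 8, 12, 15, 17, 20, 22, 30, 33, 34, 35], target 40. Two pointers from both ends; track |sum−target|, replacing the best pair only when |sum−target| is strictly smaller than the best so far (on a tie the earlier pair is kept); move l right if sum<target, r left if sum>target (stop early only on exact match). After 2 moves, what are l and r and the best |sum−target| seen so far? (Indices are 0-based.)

l=0 r=15: -14+35=21 d=19 *, l++
l=1 r=15: -8+35=27 d=13 *, l++

l=2, r=15, best |Δ|=13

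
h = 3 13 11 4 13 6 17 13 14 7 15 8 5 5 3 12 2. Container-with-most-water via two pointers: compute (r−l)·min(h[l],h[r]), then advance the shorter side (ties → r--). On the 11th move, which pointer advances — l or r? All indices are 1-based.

l=1 r=17: min(3,2)*16=32 best=32 *, r--
l=1 r=16: min(3,12)*15=45 best=45 *, l++
l=2 r=16: min(13,12)*14=168 best=168 *, r--
l=2 r=15: min(13,3)*13=39 best=168, r--
l=2 r=14: min(13,5)*12=60 best=168, r--
l=2 r=13: min(13,5)*11=55 best=168, r--
l=2 r=12: min(13,8)*10=80 best=168, r--
l=2 r=11: min(13,15)*9=117 best=168, l++
l=3 r=11: min(11,15)*8=88 best=168, l++
l=4 r=11: min(4,15)*7=28 best=168, l++
l=5 r=11: min(13,15)*6=78 best=168, l++

l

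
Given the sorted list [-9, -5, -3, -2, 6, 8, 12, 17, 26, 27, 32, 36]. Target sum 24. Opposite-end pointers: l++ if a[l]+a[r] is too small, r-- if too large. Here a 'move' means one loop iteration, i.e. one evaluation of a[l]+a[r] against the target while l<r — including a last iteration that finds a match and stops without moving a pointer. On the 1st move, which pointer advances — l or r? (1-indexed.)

r

l=1 r=12: -9+36=27 >24, r--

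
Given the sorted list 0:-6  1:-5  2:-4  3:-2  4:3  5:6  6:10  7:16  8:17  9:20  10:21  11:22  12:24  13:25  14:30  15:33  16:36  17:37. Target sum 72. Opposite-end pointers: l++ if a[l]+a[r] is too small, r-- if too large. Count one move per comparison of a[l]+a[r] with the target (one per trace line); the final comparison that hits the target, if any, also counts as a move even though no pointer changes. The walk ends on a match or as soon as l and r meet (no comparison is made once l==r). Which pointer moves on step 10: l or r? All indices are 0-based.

l

l=0 r=17: -6+37=31 <72, l++
l=1 r=17: -5+37=32 <72, l++
l=2 r=17: -4+37=33 <72, l++
l=3 r=17: -2+37=35 <72, l++
l=4 r=17: 3+37=40 <72, l++
l=5 r=17: 6+37=43 <72, l++
l=6 r=17: 10+37=47 <72, l++
l=7 r=17: 16+37=53 <72, l++
l=8 r=17: 17+37=54 <72, l++
l=9 r=17: 20+37=57 <72, l++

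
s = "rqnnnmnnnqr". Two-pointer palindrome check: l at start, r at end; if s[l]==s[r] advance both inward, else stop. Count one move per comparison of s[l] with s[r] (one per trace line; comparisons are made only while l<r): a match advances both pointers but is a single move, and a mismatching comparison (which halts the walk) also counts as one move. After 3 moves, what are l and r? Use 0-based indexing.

l=3, r=7

[0,10] 'r'=='r' → l++,r--
[1,9] 'q'=='q' → l++,r--
[2,8] 'n'=='n' → l++,r--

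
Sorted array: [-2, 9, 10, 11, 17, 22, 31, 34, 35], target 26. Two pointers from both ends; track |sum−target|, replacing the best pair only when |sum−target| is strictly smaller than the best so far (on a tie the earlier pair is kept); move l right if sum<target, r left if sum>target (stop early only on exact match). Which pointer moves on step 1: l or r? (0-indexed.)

[0,8] -2+35=33 d=7 * → r--

r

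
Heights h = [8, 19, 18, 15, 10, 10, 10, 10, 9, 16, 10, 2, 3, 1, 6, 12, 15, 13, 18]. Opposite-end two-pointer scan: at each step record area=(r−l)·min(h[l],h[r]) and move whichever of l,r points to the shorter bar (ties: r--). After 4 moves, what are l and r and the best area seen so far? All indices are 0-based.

l=1, r=15, best area=306

l=0 r=18: min(8,18)*18=144 best=144 *, l++
l=1 r=18: min(19,18)*17=306 best=306 *, r--
l=1 r=17: min(19,13)*16=208 best=306, r--
l=1 r=16: min(19,15)*15=225 best=306, r--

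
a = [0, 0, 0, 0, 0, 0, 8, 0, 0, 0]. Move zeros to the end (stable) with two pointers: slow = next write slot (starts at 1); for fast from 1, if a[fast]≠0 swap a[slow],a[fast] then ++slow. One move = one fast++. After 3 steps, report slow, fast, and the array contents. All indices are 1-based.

slow=1, fast=4, a=[0, 0, 0, 0, 0, 0, 8, 0, 0, 0]

(s=1,f=1) a[fast]=0 → fast++
(s=1,f=2) a[fast]=0 → fast++
(s=1,f=3) a[fast]=0 → fast++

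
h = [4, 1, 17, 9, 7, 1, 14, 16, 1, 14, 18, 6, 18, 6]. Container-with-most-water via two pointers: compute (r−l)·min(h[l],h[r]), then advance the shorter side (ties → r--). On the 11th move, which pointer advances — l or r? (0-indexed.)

l

[0,13] min(4,6)*13=52 best=52 * → l++
[1,13] min(1,6)*12=12 best=52 → l++
[2,13] min(17,6)*11=66 best=66 * → r--
[2,12] min(17,18)*10=170 best=170 * → l++
[3,12] min(9,18)*9=81 best=170 → l++
[4,12] min(7,18)*8=56 best=170 → l++
[5,12] min(1,18)*7=7 best=170 → l++
[6,12] min(14,18)*6=84 best=170 → l++
[7,12] min(16,18)*5=80 best=170 → l++
[8,12] min(1,18)*4=4 best=170 → l++
[9,12] min(14,18)*3=42 best=170 → l++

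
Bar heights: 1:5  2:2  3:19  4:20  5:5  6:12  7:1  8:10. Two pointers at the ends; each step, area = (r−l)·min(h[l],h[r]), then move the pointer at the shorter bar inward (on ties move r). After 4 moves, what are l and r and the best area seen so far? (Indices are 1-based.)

l=1 r=8: min(5,10)*7=35 best=35 *, l++
l=2 r=8: min(2,10)*6=12 best=35, l++
l=3 r=8: min(19,10)*5=50 best=50 *, r--
l=3 r=7: min(19,1)*4=4 best=50, r--

l=3, r=6, best area=50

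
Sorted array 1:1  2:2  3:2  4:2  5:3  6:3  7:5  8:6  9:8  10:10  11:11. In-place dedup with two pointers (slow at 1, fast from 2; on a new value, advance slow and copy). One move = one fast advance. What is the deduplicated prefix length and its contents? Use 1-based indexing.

slow=1 fast=2: a[fast]=2≠a[slow]=1 write a[2]=2, slow++,fast++
slow=2 fast=3: a[fast]=2=a[slow] dup, fast++
slow=2 fast=4: a[fast]=2=a[slow] dup, fast++
slow=2 fast=5: a[fast]=3≠a[slow]=2 write a[3]=3, slow++,fast++
slow=3 fast=6: a[fast]=3=a[slow] dup, fast++
slow=3 fast=7: a[fast]=5≠a[slow]=3 write a[4]=5, slow++,fast++
slow=4 fast=8: a[fast]=6≠a[slow]=5 write a[5]=6, slow++,fast++
slow=5 fast=9: a[fast]=8≠a[slow]=6 write a[6]=8, slow++,fast++
slow=6 fast=10: a[fast]=10≠a[slow]=8 write a[7]=10, slow++,fast++
slow=7 fast=11: a[fast]=11≠a[slow]=10 write a[8]=11, slow++,fast++

length 8; prefix = [1, 2, 3, 5, 6, 8, 10, 11]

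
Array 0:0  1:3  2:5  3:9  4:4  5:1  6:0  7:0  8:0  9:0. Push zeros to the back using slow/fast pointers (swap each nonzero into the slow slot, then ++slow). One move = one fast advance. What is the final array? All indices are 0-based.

slow=0 fast=0: a[fast]=0, fast++
slow=0 fast=1: a[fast]=3≠0 swap→a[0]=3, slow++,fast++
slow=1 fast=2: a[fast]=5≠0 swap→a[1]=5, slow++,fast++
slow=2 fast=3: a[fast]=9≠0 swap→a[2]=9, slow++,fast++
slow=3 fast=4: a[fast]=4≠0 swap→a[3]=4, slow++,fast++
slow=4 fast=5: a[fast]=1≠0 swap→a[4]=1, slow++,fast++
slow=5 fast=6: a[fast]=0, fast++
slow=5 fast=7: a[fast]=0, fast++
slow=5 fast=8: a[fast]=0, fast++
slow=5 fast=9: a[fast]=0, fast++

[3, 5, 9, 4, 1, 0, 0, 0, 0, 0]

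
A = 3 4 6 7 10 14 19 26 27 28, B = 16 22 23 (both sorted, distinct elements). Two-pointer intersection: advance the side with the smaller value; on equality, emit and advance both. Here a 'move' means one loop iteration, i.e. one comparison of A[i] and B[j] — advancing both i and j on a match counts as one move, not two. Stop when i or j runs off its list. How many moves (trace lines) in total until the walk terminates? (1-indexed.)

10 moves

[i=1,j=1] 3<16 → i++
[i=2,j=1] 4<16 → i++
[i=3,j=1] 6<16 → i++
[i=4,j=1] 7<16 → i++
[i=5,j=1] 10<16 → i++
[i=6,j=1] 14<16 → i++
[i=7,j=1] 19>16 → j++
[i=7,j=2] 19<22 → i++
[i=8,j=2] 26>22 → j++
[i=8,j=3] 26>23 → j++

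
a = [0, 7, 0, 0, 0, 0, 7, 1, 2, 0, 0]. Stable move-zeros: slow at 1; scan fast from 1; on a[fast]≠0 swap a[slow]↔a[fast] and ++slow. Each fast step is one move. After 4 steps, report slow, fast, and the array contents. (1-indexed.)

slow=2, fast=5, a=[7, 0, 0, 0, 0, 0, 7, 1, 2, 0, 0]

slow=1 fast=1: a[fast]=0, fast++
slow=1 fast=2: a[fast]=7≠0 swap→a[1]=7, slow++,fast++
slow=2 fast=3: a[fast]=0, fast++
slow=2 fast=4: a[fast]=0, fast++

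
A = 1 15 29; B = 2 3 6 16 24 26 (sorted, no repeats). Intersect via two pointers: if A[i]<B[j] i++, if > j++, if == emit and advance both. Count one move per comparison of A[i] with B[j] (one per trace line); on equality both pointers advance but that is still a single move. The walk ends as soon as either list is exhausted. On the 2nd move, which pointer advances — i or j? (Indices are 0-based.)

[i=0,j=0] 1<2 → i++
[i=1,j=0] 15>2 → j++

j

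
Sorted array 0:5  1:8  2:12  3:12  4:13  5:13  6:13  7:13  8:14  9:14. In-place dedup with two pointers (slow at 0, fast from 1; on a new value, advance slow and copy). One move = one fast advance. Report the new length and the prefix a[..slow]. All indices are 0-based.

(s=0,f=1) a[fast]=8≠a[slow]=5 write a[1]=8 → slow++,fast++
(s=1,f=2) a[fast]=12≠a[slow]=8 write a[2]=12 → slow++,fast++
(s=2,f=3) a[fast]=12=a[slow] dup → fast++
(s=2,f=4) a[fast]=13≠a[slow]=12 write a[3]=13 → slow++,fast++
(s=3,f=5) a[fast]=13=a[slow] dup → fast++
(s=3,f=6) a[fast]=13=a[slow] dup → fast++
(s=3,f=7) a[fast]=13=a[slow] dup → fast++
(s=3,f=8) a[fast]=14≠a[slow]=13 write a[4]=14 → slow++,fast++
(s=4,f=9) a[fast]=14=a[slow] dup → fast++

length 5; prefix = [5, 8, 12, 13, 14]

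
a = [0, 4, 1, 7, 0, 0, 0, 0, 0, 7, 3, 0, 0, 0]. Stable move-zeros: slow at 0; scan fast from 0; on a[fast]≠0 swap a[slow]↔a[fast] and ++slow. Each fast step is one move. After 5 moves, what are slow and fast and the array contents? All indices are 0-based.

slow=0 fast=0: a[fast]=0, fast++
slow=0 fast=1: a[fast]=4≠0 swap→a[0]=4, slow++,fast++
slow=1 fast=2: a[fast]=1≠0 swap→a[1]=1, slow++,fast++
slow=2 fast=3: a[fast]=7≠0 swap→a[2]=7, slow++,fast++
slow=3 fast=4: a[fast]=0, fast++

slow=3, fast=5, a=[4, 1, 7, 0, 0, 0, 0, 0, 0, 7, 3, 0, 0, 0]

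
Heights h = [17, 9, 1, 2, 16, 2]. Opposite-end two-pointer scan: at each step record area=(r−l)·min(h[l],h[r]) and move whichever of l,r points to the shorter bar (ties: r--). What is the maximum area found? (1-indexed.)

l=1 r=6: min(17,2)*5=10 best=10 *, r--
l=1 r=5: min(17,16)*4=64 best=64 *, r--
l=1 r=4: min(17,2)*3=6 best=64, r--
l=1 r=3: min(17,1)*2=2 best=64, r--
l=1 r=2: min(17,9)*1=9 best=64, r--

max area = 64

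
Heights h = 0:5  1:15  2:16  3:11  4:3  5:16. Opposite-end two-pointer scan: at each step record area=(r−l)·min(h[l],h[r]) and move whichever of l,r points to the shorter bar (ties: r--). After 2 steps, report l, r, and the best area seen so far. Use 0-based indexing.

l=2, r=5, best area=60

l=0 r=5: min(5,16)*5=25 best=25 *, l++
l=1 r=5: min(15,16)*4=60 best=60 *, l++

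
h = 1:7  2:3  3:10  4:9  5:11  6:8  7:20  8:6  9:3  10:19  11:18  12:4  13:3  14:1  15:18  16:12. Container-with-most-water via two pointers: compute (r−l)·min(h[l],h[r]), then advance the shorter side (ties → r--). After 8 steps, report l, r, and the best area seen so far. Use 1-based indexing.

l=7, r=14, best area=144

[1,16] min(7,12)*15=105 best=105 * → l++
[2,16] min(3,12)*14=42 best=105 → l++
[3,16] min(10,12)*13=130 best=130 * → l++
[4,16] min(9,12)*12=108 best=130 → l++
[5,16] min(11,12)*11=121 best=130 → l++
[6,16] min(8,12)*10=80 best=130 → l++
[7,16] min(20,12)*9=108 best=130 → r--
[7,15] min(20,18)*8=144 best=144 * → r--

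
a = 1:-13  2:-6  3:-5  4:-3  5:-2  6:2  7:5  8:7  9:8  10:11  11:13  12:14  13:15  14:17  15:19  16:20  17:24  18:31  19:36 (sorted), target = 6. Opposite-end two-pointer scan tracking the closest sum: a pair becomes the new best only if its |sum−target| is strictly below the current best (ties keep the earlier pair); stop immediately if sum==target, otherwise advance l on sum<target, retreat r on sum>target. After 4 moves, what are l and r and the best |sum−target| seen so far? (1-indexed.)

l=1 r=19: -13+36=23 d=17 *, r--
l=1 r=18: -13+31=18 d=12 *, r--
l=1 r=17: -13+24=11 d=5 *, r--
l=1 r=16: -13+20=7 d=1 *, r--

l=1, r=15, best |Δ|=1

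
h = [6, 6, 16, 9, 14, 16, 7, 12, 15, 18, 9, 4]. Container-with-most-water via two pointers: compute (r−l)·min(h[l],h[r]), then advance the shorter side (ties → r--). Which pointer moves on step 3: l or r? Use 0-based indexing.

l

l=0 r=11: min(6,4)*11=44 best=44 *, r--
l=0 r=10: min(6,9)*10=60 best=60 *, l++
l=1 r=10: min(6,9)*9=54 best=60, l++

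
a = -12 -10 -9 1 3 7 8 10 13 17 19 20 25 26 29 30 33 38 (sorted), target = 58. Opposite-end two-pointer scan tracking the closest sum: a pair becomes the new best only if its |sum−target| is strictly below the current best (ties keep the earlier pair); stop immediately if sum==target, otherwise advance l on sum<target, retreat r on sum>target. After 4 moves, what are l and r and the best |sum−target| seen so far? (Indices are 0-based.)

[0,17] -12+38=26 d=32 * → l++
[1,17] -10+38=28 d=30 * → l++
[2,17] -9+38=29 d=29 * → l++
[3,17] 1+38=39 d=19 * → l++

l=4, r=17, best |Δ|=19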